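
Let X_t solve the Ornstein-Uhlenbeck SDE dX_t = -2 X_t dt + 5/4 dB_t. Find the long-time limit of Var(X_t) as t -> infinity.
lim Var(X_t) = 25/64

The OU SDE dX = -theta X dt + sigma dB admits the integrating factor exp(theta t): d(exp(theta t) X_t) = sigma exp(theta t) dB_t. Integrating from 0 to t gives X_t = x_0 * exp(-theta t) + sigma * int_0^t exp(-theta (t-s)) dB_s for any initial x_0. The Itô integral has variance (by the Itô isometry) sigma^2 * int_0^t exp(-2 theta (t - s)) ds = sigma^2 * (1 - exp(-2 theta t)) / (2 theta), independent of x_0.
With theta = 2, sigma = 5/4:
  Var(X_t) = (5/4)^2 * (1 - exp(-2*2 t)) / (2 * 2) = 25/64 - 25*exp(-4*t)/64.
As t -> infinity, exp(-2*2 t) -> 0, so the stationary variance is sigma^2 / (2 theta) = 25/64.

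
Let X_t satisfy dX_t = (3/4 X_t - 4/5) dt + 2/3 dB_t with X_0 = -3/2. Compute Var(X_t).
Var(X_t) = 8*exp(3*t/2)/27 - 8/27

The variance V(t) = Var(X_t) satisfies V'(t) = 2 a V(t) + c^2 with V(0) = 0 (drift coefficient is linear in X, diffusion is constant). With a = 3/4, c = 2/3, the solution is
  V(t) = (c^2 / (2 a)) * (exp(2 a t) - 1)
       = ((2/3)^2 / (2*(3/4))) * (exp((3/2) t) - 1)
       = 8*exp(3*t/2)/27 - 8/27.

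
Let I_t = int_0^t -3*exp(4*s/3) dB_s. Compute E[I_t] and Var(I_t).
E[I_t] = 0; Var(I_t) = 27*exp(8*t/3)/8 - 27/8

The Itô integral of a deterministic integrand f(s) has mean 0 because each increment f(s) * (B_{s+ds} - B_s) has mean 0. By the Itô isometry:
  Var( int_0^t f(s) dB_s ) = E[ (int_0^t f(s) dB_s)^2 ] = int_0^t f(s)^2 ds.
Here f(s) = -3*exp(4*s/3), so f(s)^2 = 9*exp(8*s/3). Integrate:
  int_0^t (9*exp(8*s/3)) ds = 27*exp(8*t/3)/8 - 27/8.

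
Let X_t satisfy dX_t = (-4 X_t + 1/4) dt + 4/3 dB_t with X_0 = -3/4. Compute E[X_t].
E[X_t] = 1/16 - 13*exp(-4*t)/16

Taking expectations and using E[dB_t] = 0, the mean m(t) = E[X_t] satisfies the ODE m'(t) = a m(t) + b with m(0) = x_0. With a = -4, b = 1/4, x_0 = -3/4, the solution is
  m(t) = x_0 * exp(a t) + (b/a) * (exp(a t) - 1)
       = (-3/4) * exp((-4) t) + ((1/4)/(-4)) * (exp((-4) t) - 1)
       = 1/16 - 13*exp(-4*t)/16.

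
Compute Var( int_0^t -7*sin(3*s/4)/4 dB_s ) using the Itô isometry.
Var = 49*t/32 - 49*sin(3*t/2)/48

The Itô integral of a deterministic integrand f(s) has mean 0 because each increment f(s) * (B_{s+ds} - B_s) has mean 0. By the Itô isometry:
  Var( int_0^t f(s) dB_s ) = E[ (int_0^t f(s) dB_s)^2 ] = int_0^t f(s)^2 ds.
Here f(s) = -7*sin(3*s/4)/4, so f(s)^2 = 49*sin(3*s/4)^2/16. Integrate:
  int_0^t (49*sin(3*s/4)^2/16) ds = 49*t/32 - 49*sin(3*t/2)/48.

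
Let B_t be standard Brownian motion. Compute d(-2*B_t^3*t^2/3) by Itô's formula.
d(-2*B_t^3*t^2/3) = (2*B_t*t*(-2*B_t^2 - 3*t)/3) dt + (-2*B_t^2*t^2) dB_t

Itô's formula for f(t, x): d f(t, B_t) = (f_t + (1/2) f_xx) dt + f_x dB_t. Compute partials of f(t, x) = -2*t^2*x^3/3:
  f_t(t,x)  = -4*t*x^3/3
  f_x(t,x)  = -2*t^2*x^2
  f_xx(t,x) = -4*t^2*x
Assemble drift = f_t + (1/2) f_xx = 2*t*x*(-3*t - 2*x^2)/3 and diffusion = f_x = -2*t^2*x^2. Substituting x = B_t:
  d(-2*B_t^3*t^2/3) = (2*B_t*t*(-2*B_t^2 - 3*t)/3) dt + (-2*B_t^2*t^2) dB_t.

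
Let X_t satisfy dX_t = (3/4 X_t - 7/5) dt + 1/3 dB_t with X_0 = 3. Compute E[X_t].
E[X_t] = 17*exp(3*t/4)/15 + 28/15

Taking expectations and using E[dB_t] = 0, the mean m(t) = E[X_t] satisfies the ODE m'(t) = a m(t) + b with m(0) = x_0. With a = 3/4, b = -7/5, x_0 = 3, the solution is
  m(t) = x_0 * exp(a t) + (b/a) * (exp(a t) - 1)
       = 3 * exp((3/4) t) + ((-7/5)/(3/4)) * (exp((3/4) t) - 1)
       = 17*exp(3*t/4)/15 + 28/15.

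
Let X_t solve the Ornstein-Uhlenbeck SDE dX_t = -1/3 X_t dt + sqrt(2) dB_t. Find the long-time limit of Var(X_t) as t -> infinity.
lim Var(X_t) = 3

The OU SDE dX = -theta X dt + sigma dB admits the integrating factor exp(theta t): d(exp(theta t) X_t) = sigma exp(theta t) dB_t. Integrating from 0 to t gives X_t = x_0 * exp(-theta t) + sigma * int_0^t exp(-theta (t-s)) dB_s for any initial x_0. The Itô integral has variance (by the Itô isometry) sigma^2 * int_0^t exp(-2 theta (t - s)) ds = sigma^2 * (1 - exp(-2 theta t)) / (2 theta), independent of x_0.
With theta = 1/3, sigma = sqrt(2):
  Var(X_t) = (sqrt(2))^2 * (1 - exp(-2*1/3 t)) / (2 * 1/3) = 3 - 3*exp(-2*t/3).
As t -> infinity, exp(-2*1/3 t) -> 0, so the stationary variance is sigma^2 / (2 theta) = 3.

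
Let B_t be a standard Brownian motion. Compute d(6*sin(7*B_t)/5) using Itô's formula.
d(6*sin(7*B_t)/5) = (-147*sin(7*B_t)/5) dt + (42*cos(7*B_t)/5) dB_t

Itô's formula for f(B_t) gives d f(B_t) = f'(B_t) dB_t + (1/2) f''(B_t) dt. Compute derivatives of f(x) = 6*sin(7*x)/5:
  f'(x)  = 42*cos(7*x)/5
  f''(x) = -294*sin(7*x)/5
Substitute x = B_t and multiply the f'' term by 1/2:
  drift     = (1/2) * (-294*sin(7*x)/5) evaluated at B_t = -147*sin(7*B_t)/5
  diffusion = (42*cos(7*x)/5) evaluated at B_t = 42*cos(7*B_t)/5
Therefore d(6*sin(7*B_t)/5) = (-147*sin(7*B_t)/5) dt + (42*cos(7*B_t)/5) dB_t.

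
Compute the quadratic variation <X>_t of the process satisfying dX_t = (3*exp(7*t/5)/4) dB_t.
<X>_t = 45*exp(14*t/5)/224 - 45/224

For an Itô process dX_t = a(t) dt + b(t) dB_t, the quadratic variation is <X>_t = int_0^t b(s)^2 ds (the drift term does not contribute). Here b(s) = 3*exp(7*s/5)/4, so
  b(s)^2 = 9*exp(14*s/5)/16.
Integrating from 0 to t:
  <X>_t = int_0^t (9*exp(14*s/5)/16) ds = 45*exp(14*t/5)/224 - 45/224.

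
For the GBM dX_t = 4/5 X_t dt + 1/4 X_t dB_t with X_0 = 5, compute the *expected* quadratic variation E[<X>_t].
E[<X>_t] = 125*exp(133*t/80)/133 - 125/133

<X>_t = int_0^t ((1/4) * X_s)^2 ds. Taking expectation inside the integral: E[<X>_t] = (1/4)^2 * int_0^t E[X_s^2] ds. For GBM, E[X_s^2] = x_0^2 * exp((2 mu + sigma^2) s). Integrating:
  E[<X>_t] = (1/4)^2 * 5^2 * (exp((2*(4/5) + (1/4)^2) t) - 1) / (2*(4/5) + (1/4)^2)
           = (1/4)^2 * 5^2 * (exp((133/80) t) - 1) / (133/80) = 125*exp(133*t/80)/133 - 125/133.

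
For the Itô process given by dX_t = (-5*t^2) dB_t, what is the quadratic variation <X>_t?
<X>_t = 5*t^5

For an Itô process dX_t = a(t) dt + b(t) dB_t, the quadratic variation is <X>_t = int_0^t b(s)^2 ds (the drift term does not contribute). Here b(s) = -5*s^2, so
  b(s)^2 = 25*s^4.
Integrating from 0 to t:
  <X>_t = int_0^t (25*s^4) ds = 5*t^5.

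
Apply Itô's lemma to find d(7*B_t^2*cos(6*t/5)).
d(7*B_t^2*cos(6*t/5)) = (-42*B_t^2*sin(6*t/5)/5 + 7*cos(6*t/5)) dt + (14*B_t*cos(6*t/5)) dB_t

Itô's formula for f(t, x): d f(t, B_t) = (f_t + (1/2) f_xx) dt + f_x dB_t. Compute partials of f(t, x) = 7*x^2*cos(6*t/5):
  f_t(t,x)  = -42*x^2*sin(6*t/5)/5
  f_x(t,x)  = 14*x*cos(6*t/5)
  f_xx(t,x) = 14*cos(6*t/5)
Assemble drift = f_t + (1/2) f_xx = -42*x^2*sin(6*t/5)/5 + 7*cos(6*t/5) and diffusion = f_x = 14*x*cos(6*t/5). Substituting x = B_t:
  d(7*B_t^2*cos(6*t/5)) = (-42*B_t^2*sin(6*t/5)/5 + 7*cos(6*t/5)) dt + (14*B_t*cos(6*t/5)) dB_t.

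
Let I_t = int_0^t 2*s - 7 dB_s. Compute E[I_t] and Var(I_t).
E[I_t] = 0; Var(I_t) = t*(4*t^2 - 42*t + 147)/3

The Itô integral of a deterministic integrand f(s) has mean 0 because each increment f(s) * (B_{s+ds} - B_s) has mean 0. By the Itô isometry:
  Var( int_0^t f(s) dB_s ) = E[ (int_0^t f(s) dB_s)^2 ] = int_0^t f(s)^2 ds.
Here f(s) = 2*s - 7, so f(s)^2 = (2*s - 7)^2. Integrate:
  int_0^t ((2*s - 7)^2) ds = t*(4*t^2 - 42*t + 147)/3.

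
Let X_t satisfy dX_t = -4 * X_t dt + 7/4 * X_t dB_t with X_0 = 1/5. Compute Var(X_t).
Var(X_t) = (exp(49*t/16) - 1)*exp(-8*t)/25

For GBM dX = mu X dt + sigma X dB with X_0 = x_0, apply Itô to Y = log X: dY = (mu - sigma^2/2) dt + sigma dB, so Y_t = log(x_0) + (mu - sigma^2/2) t + sigma B_t and hence X_t = x_0 * exp((mu - sigma^2/2) t + sigma B_t).
With mu = -4, sigma = 7/4, x_0 = 1/5, this gives:
  X_t = 1/5 * exp((-177/32) * t + (7/4) * B_t).
Since sigma*B_t ~ Normal(0, sigma^2 t), E[exp(sigma*B_t)] = exp(sigma^2 t / 2); so E[X_t] = x_0 * exp((mu - sigma^2/2) t) * exp(sigma^2 t / 2) = x_0 * exp(mu t) = exp(-4*t)/5.
Var(X_t) = E[X_t^2] - (E[X_t])^2 = x_0^2 * exp(2 mu t) * (exp(sigma^2 t) - 1) = (exp(49*t/16) - 1)*exp(-8*t)/25.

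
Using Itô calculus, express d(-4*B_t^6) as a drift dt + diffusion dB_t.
d(-4*B_t^6) = (-60*B_t^4) dt + (-24*B_t^5) dB_t

Itô's formula for f(B_t) gives d f(B_t) = f'(B_t) dB_t + (1/2) f''(B_t) dt. Compute derivatives of f(x) = -4*x^6:
  f'(x)  = -24*x^5
  f''(x) = -120*x^4
Substitute x = B_t and multiply the f'' term by 1/2:
  drift     = (1/2) * (-120*x^4) evaluated at B_t = -60*B_t^4
  diffusion = (-24*x^5) evaluated at B_t = -24*B_t^5
Therefore d(-4*B_t^6) = (-60*B_t^4) dt + (-24*B_t^5) dB_t.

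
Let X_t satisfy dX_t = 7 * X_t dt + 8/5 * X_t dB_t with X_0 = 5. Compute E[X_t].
E[X_t] = 5*exp(7*t)

For GBM dX = mu X dt + sigma X dB with X_0 = x_0, apply Itô to Y = log X: dY = (mu - sigma^2/2) dt + sigma dB, so Y_t = log(x_0) + (mu - sigma^2/2) t + sigma B_t and hence X_t = x_0 * exp((mu - sigma^2/2) t + sigma B_t).
With mu = 7, sigma = 8/5, x_0 = 5, this gives:
  X_t = 5 * exp((143/25) * t + (8/5) * B_t).
Since sigma*B_t ~ Normal(0, sigma^2 t), E[exp(sigma*B_t)] = exp(sigma^2 t / 2); so E[X_t] = x_0 * exp((mu - sigma^2/2) t) * exp(sigma^2 t / 2) = x_0 * exp(mu t) = 5*exp(7*t).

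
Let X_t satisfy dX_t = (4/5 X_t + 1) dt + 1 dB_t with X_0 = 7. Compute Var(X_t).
Var(X_t) = 5*exp(8*t/5)/8 - 5/8

The variance V(t) = Var(X_t) satisfies V'(t) = 2 a V(t) + c^2 with V(0) = 0 (drift coefficient is linear in X, diffusion is constant). With a = 4/5, c = 1, the solution is
  V(t) = (c^2 / (2 a)) * (exp(2 a t) - 1)
       = (1^2 / (2*(4/5))) * (exp((8/5) t) - 1)
       = 5*exp(8*t/5)/8 - 5/8.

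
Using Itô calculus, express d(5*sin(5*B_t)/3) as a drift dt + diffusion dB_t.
d(5*sin(5*B_t)/3) = (-125*sin(5*B_t)/6) dt + (25*cos(5*B_t)/3) dB_t

Itô's formula for f(B_t) gives d f(B_t) = f'(B_t) dB_t + (1/2) f''(B_t) dt. Compute derivatives of f(x) = 5*sin(5*x)/3:
  f'(x)  = 25*cos(5*x)/3
  f''(x) = -125*sin(5*x)/3
Substitute x = B_t and multiply the f'' term by 1/2:
  drift     = (1/2) * (-125*sin(5*x)/3) evaluated at B_t = -125*sin(5*B_t)/6
  diffusion = (25*cos(5*x)/3) evaluated at B_t = 25*cos(5*B_t)/3
Therefore d(5*sin(5*B_t)/3) = (-125*sin(5*B_t)/6) dt + (25*cos(5*B_t)/3) dB_t.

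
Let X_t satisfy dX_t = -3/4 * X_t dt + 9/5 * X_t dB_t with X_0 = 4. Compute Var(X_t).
Var(X_t) = (16*exp(81*t/25) - 16)*exp(-3*t/2)

For GBM dX = mu X dt + sigma X dB with X_0 = x_0, apply Itô to Y = log X: dY = (mu - sigma^2/2) dt + sigma dB, so Y_t = log(x_0) + (mu - sigma^2/2) t + sigma B_t and hence X_t = x_0 * exp((mu - sigma^2/2) t + sigma B_t).
With mu = -3/4, sigma = 9/5, x_0 = 4, this gives:
  X_t = 4 * exp((-237/100) * t + (9/5) * B_t).
Since sigma*B_t ~ Normal(0, sigma^2 t), E[exp(sigma*B_t)] = exp(sigma^2 t / 2); so E[X_t] = x_0 * exp((mu - sigma^2/2) t) * exp(sigma^2 t / 2) = x_0 * exp(mu t) = 4*exp(-3*t/4).
Var(X_t) = E[X_t^2] - (E[X_t])^2 = x_0^2 * exp(2 mu t) * (exp(sigma^2 t) - 1) = (16*exp(81*t/25) - 16)*exp(-3*t/2).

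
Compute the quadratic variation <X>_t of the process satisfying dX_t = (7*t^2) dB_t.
<X>_t = 49*t^5/5

For an Itô process dX_t = a(t) dt + b(t) dB_t, the quadratic variation is <X>_t = int_0^t b(s)^2 ds (the drift term does not contribute). Here b(s) = 7*s^2, so
  b(s)^2 = 49*s^4.
Integrating from 0 to t:
  <X>_t = int_0^t (49*s^4) ds = 49*t^5/5.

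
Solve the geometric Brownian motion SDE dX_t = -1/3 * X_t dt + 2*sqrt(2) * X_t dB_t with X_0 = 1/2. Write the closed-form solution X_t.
X_t = 1/2 * exp((-13/3) * t + (2*sqrt(2)) * B_t)

For GBM dX = mu X dt + sigma X dB with X_0 = x_0, apply Itô to Y = log X: dY = (mu - sigma^2/2) dt + sigma dB, so Y_t = log(x_0) + (mu - sigma^2/2) t + sigma B_t and hence X_t = x_0 * exp((mu - sigma^2/2) t + sigma B_t).
With mu = -1/3, sigma = 2*sqrt(2), x_0 = 1/2, this gives:
  X_t = 1/2 * exp((-13/3) * t + (2*sqrt(2)) * B_t).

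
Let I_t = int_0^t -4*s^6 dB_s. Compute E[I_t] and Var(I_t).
E[I_t] = 0; Var(I_t) = 16*t^13/13

The Itô integral of a deterministic integrand f(s) has mean 0 because each increment f(s) * (B_{s+ds} - B_s) has mean 0. By the Itô isometry:
  Var( int_0^t f(s) dB_s ) = E[ (int_0^t f(s) dB_s)^2 ] = int_0^t f(s)^2 ds.
Here f(s) = -4*s^6, so f(s)^2 = 16*s^12. Integrate:
  int_0^t (16*s^12) ds = 16*t^13/13.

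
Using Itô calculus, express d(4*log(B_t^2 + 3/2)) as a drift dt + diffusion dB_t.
d(4*log(B_t^2 + 3/2)) = (8*(3 - 2*B_t^2)/(2*B_t^2 + 3)^2) dt + (16*B_t/(2*B_t^2 + 3)) dB_t

Itô's formula for f(B_t) gives d f(B_t) = f'(B_t) dB_t + (1/2) f''(B_t) dt. Compute derivatives of f(x) = 4*log(x^2 + 3/2):
  f'(x)  = 16*x/(2*x^2 + 3)
  f''(x) = 16*(3 - 2*x^2)/(2*x^2 + 3)^2
Substitute x = B_t and multiply the f'' term by 1/2:
  drift     = (1/2) * (16*(3 - 2*x^2)/(2*x^2 + 3)^2) evaluated at B_t = 8*(3 - 2*B_t^2)/(2*B_t^2 + 3)^2
  diffusion = (16*x/(2*x^2 + 3)) evaluated at B_t = 16*B_t/(2*B_t^2 + 3)
Therefore d(4*log(B_t^2 + 3/2)) = (8*(3 - 2*B_t^2)/(2*B_t^2 + 3)^2) dt + (16*B_t/(2*B_t^2 + 3)) dB_t.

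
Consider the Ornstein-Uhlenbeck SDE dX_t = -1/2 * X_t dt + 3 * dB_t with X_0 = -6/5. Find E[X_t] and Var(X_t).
E[X_t] = -6*exp(-t/2)/5; Var(X_t) = 9 - 9*exp(-t)

The OU SDE dX = -theta X dt + sigma dB admits the integrating factor exp(theta t): d(exp(theta t) X_t) = sigma exp(theta t) dB_t. Integrating from 0 to t:
  X_t = x_0 * exp(-theta t) + sigma * int_0^t exp(-theta (t-s)) dB_s.
The Itô integral has mean 0 and (by the Itô isometry) variance sigma^2 * int_0^t exp(-2 theta (t - s)) ds = sigma^2 * (1 - exp(-2 theta t)) / (2 theta).
With theta = 1/2, sigma = 3, x_0 = -6/5:
  E[X_t] = -6/5 * exp(-1/2 t) = -6*exp(-t/2)/5
  Var(X_t) = (3)^2 * (1 - exp(-2*1/2 t)) / (2 * 1/2) = 9 - 9*exp(-t).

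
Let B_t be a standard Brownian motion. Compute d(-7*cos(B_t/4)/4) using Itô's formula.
d(-7*cos(B_t/4)/4) = (7*cos(B_t/4)/128) dt + (7*sin(B_t/4)/16) dB_t

Itô's formula for f(B_t) gives d f(B_t) = f'(B_t) dB_t + (1/2) f''(B_t) dt. Compute derivatives of f(x) = -7*cos(x/4)/4:
  f'(x)  = 7*sin(x/4)/16
  f''(x) = 7*cos(x/4)/64
Substitute x = B_t and multiply the f'' term by 1/2:
  drift     = (1/2) * (7*cos(x/4)/64) evaluated at B_t = 7*cos(B_t/4)/128
  diffusion = (7*sin(x/4)/16) evaluated at B_t = 7*sin(B_t/4)/16
Therefore d(-7*cos(B_t/4)/4) = (7*cos(B_t/4)/128) dt + (7*sin(B_t/4)/16) dB_t.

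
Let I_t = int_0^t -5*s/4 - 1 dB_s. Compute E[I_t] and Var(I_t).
E[I_t] = 0; Var(I_t) = t*(25*t^2 + 60*t + 48)/48

The Itô integral of a deterministic integrand f(s) has mean 0 because each increment f(s) * (B_{s+ds} - B_s) has mean 0. By the Itô isometry:
  Var( int_0^t f(s) dB_s ) = E[ (int_0^t f(s) dB_s)^2 ] = int_0^t f(s)^2 ds.
Here f(s) = -5*s/4 - 1, so f(s)^2 = (5*s + 4)^2/16. Integrate:
  int_0^t ((5*s + 4)^2/16) ds = t*(25*t^2 + 60*t + 48)/48.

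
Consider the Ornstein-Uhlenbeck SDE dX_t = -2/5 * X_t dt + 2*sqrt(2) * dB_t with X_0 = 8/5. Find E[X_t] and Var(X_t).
E[X_t] = 8*exp(-2*t/5)/5; Var(X_t) = 10 - 10*exp(-4*t/5)

The OU SDE dX = -theta X dt + sigma dB admits the integrating factor exp(theta t): d(exp(theta t) X_t) = sigma exp(theta t) dB_t. Integrating from 0 to t:
  X_t = x_0 * exp(-theta t) + sigma * int_0^t exp(-theta (t-s)) dB_s.
The Itô integral has mean 0 and (by the Itô isometry) variance sigma^2 * int_0^t exp(-2 theta (t - s)) ds = sigma^2 * (1 - exp(-2 theta t)) / (2 theta).
With theta = 2/5, sigma = 2*sqrt(2), x_0 = 8/5:
  E[X_t] = 8/5 * exp(-2/5 t) = 8*exp(-2*t/5)/5
  Var(X_t) = (2*sqrt(2))^2 * (1 - exp(-2*2/5 t)) / (2 * 2/5) = 10 - 10*exp(-4*t/5).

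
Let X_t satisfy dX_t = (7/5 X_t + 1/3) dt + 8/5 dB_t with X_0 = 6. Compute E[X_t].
E[X_t] = 131*exp(7*t/5)/21 - 5/21

Taking expectations and using E[dB_t] = 0, the mean m(t) = E[X_t] satisfies the ODE m'(t) = a m(t) + b with m(0) = x_0. With a = 7/5, b = 1/3, x_0 = 6, the solution is
  m(t) = x_0 * exp(a t) + (b/a) * (exp(a t) - 1)
       = 6 * exp((7/5) t) + ((1/3)/(7/5)) * (exp((7/5) t) - 1)
       = 131*exp(7*t/5)/21 - 5/21.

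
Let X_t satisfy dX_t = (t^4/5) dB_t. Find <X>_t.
<X>_t = t^9/225

For an Itô process dX_t = a(t) dt + b(t) dB_t, the quadratic variation is <X>_t = int_0^t b(s)^2 ds (the drift term does not contribute). Here b(s) = s^4/5, so
  b(s)^2 = s^8/25.
Integrating from 0 to t:
  <X>_t = int_0^t (s^8/25) ds = t^9/225.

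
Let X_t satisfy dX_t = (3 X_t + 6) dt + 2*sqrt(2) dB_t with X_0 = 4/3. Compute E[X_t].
E[X_t] = 10*exp(3*t)/3 - 2

Taking expectations and using E[dB_t] = 0, the mean m(t) = E[X_t] satisfies the ODE m'(t) = a m(t) + b with m(0) = x_0. With a = 3, b = 6, x_0 = 4/3, the solution is
  m(t) = x_0 * exp(a t) + (b/a) * (exp(a t) - 1)
       = (4/3) * exp(3 t) + (6/3) * (exp(3 t) - 1)
       = 10*exp(3*t)/3 - 2.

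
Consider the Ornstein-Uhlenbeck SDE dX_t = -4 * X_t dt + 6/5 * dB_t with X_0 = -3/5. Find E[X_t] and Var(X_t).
E[X_t] = -3*exp(-4*t)/5; Var(X_t) = 9/50 - 9*exp(-8*t)/50

The OU SDE dX = -theta X dt + sigma dB admits the integrating factor exp(theta t): d(exp(theta t) X_t) = sigma exp(theta t) dB_t. Integrating from 0 to t:
  X_t = x_0 * exp(-theta t) + sigma * int_0^t exp(-theta (t-s)) dB_s.
The Itô integral has mean 0 and (by the Itô isometry) variance sigma^2 * int_0^t exp(-2 theta (t - s)) ds = sigma^2 * (1 - exp(-2 theta t)) / (2 theta).
With theta = 4, sigma = 6/5, x_0 = -3/5:
  E[X_t] = -3/5 * exp(-4 t) = -3*exp(-4*t)/5
  Var(X_t) = (6/5)^2 * (1 - exp(-2*4 t)) / (2 * 4) = 9/50 - 9*exp(-8*t)/50.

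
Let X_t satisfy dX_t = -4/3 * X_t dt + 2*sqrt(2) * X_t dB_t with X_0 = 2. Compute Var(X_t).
Var(X_t) = (4*exp(8*t) - 4)*exp(-8*t/3)

For GBM dX = mu X dt + sigma X dB with X_0 = x_0, apply Itô to Y = log X: dY = (mu - sigma^2/2) dt + sigma dB, so Y_t = log(x_0) + (mu - sigma^2/2) t + sigma B_t and hence X_t = x_0 * exp((mu - sigma^2/2) t + sigma B_t).
With mu = -4/3, sigma = 2*sqrt(2), x_0 = 2, this gives:
  X_t = 2 * exp((-16/3) * t + (2*sqrt(2)) * B_t).
Since sigma*B_t ~ Normal(0, sigma^2 t), E[exp(sigma*B_t)] = exp(sigma^2 t / 2); so E[X_t] = x_0 * exp((mu - sigma^2/2) t) * exp(sigma^2 t / 2) = x_0 * exp(mu t) = 2*exp(-4*t/3).
Var(X_t) = E[X_t^2] - (E[X_t])^2 = x_0^2 * exp(2 mu t) * (exp(sigma^2 t) - 1) = (4*exp(8*t) - 4)*exp(-8*t/3).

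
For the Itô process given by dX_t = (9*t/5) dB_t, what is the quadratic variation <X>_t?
<X>_t = 27*t^3/25

For an Itô process dX_t = a(t) dt + b(t) dB_t, the quadratic variation is <X>_t = int_0^t b(s)^2 ds (the drift term does not contribute). Here b(s) = 9*s/5, so
  b(s)^2 = 81*s^2/25.
Integrating from 0 to t:
  <X>_t = int_0^t (81*s^2/25) ds = 27*t^3/25.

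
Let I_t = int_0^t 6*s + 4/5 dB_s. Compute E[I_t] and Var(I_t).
E[I_t] = 0; Var(I_t) = 4*t*(75*t^2 + 30*t + 4)/25

The Itô integral of a deterministic integrand f(s) has mean 0 because each increment f(s) * (B_{s+ds} - B_s) has mean 0. By the Itô isometry:
  Var( int_0^t f(s) dB_s ) = E[ (int_0^t f(s) dB_s)^2 ] = int_0^t f(s)^2 ds.
Here f(s) = 6*s + 4/5, so f(s)^2 = 4*(15*s + 2)^2/25. Integrate:
  int_0^t (4*(15*s + 2)^2/25) ds = 4*t*(75*t^2 + 30*t + 4)/25.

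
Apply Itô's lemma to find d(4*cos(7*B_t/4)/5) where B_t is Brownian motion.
d(4*cos(7*B_t/4)/5) = (-49*cos(7*B_t/4)/40) dt + (-7*sin(7*B_t/4)/5) dB_t

Itô's formula for f(B_t) gives d f(B_t) = f'(B_t) dB_t + (1/2) f''(B_t) dt. Compute derivatives of f(x) = 4*cos(7*x/4)/5:
  f'(x)  = -7*sin(7*x/4)/5
  f''(x) = -49*cos(7*x/4)/20
Substitute x = B_t and multiply the f'' term by 1/2:
  drift     = (1/2) * (-49*cos(7*x/4)/20) evaluated at B_t = -49*cos(7*B_t/4)/40
  diffusion = (-7*sin(7*x/4)/5) evaluated at B_t = -7*sin(7*B_t/4)/5
Therefore d(4*cos(7*B_t/4)/5) = (-49*cos(7*B_t/4)/40) dt + (-7*sin(7*B_t/4)/5) dB_t.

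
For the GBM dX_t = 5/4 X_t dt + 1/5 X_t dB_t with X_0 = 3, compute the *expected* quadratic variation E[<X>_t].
E[<X>_t] = 18*exp(127*t/50)/127 - 18/127

<X>_t = int_0^t ((1/5) * X_s)^2 ds. Taking expectation inside the integral: E[<X>_t] = (1/5)^2 * int_0^t E[X_s^2] ds. For GBM, E[X_s^2] = x_0^2 * exp((2 mu + sigma^2) s). Integrating:
  E[<X>_t] = (1/5)^2 * 3^2 * (exp((2*(5/4) + (1/5)^2) t) - 1) / (2*(5/4) + (1/5)^2)
           = (1/5)^2 * 3^2 * (exp((127/50) t) - 1) / (127/50) = 18*exp(127*t/50)/127 - 18/127.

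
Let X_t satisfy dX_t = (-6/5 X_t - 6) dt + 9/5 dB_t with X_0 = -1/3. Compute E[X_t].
E[X_t] = -5 + 14*exp(-6*t/5)/3

Taking expectations and using E[dB_t] = 0, the mean m(t) = E[X_t] satisfies the ODE m'(t) = a m(t) + b with m(0) = x_0. With a = -6/5, b = -6, x_0 = -1/3, the solution is
  m(t) = x_0 * exp(a t) + (b/a) * (exp(a t) - 1)
       = (-1/3) * exp((-6/5) t) + ((-6)/(-6/5)) * (exp((-6/5) t) - 1)
       = -5 + 14*exp(-6*t/5)/3.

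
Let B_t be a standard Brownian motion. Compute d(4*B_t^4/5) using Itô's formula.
d(4*B_t^4/5) = (24*B_t^2/5) dt + (16*B_t^3/5) dB_t

Itô's formula for f(B_t) gives d f(B_t) = f'(B_t) dB_t + (1/2) f''(B_t) dt. Compute derivatives of f(x) = 4*x^4/5:
  f'(x)  = 16*x^3/5
  f''(x) = 48*x^2/5
Substitute x = B_t and multiply the f'' term by 1/2:
  drift     = (1/2) * (48*x^2/5) evaluated at B_t = 24*B_t^2/5
  diffusion = (16*x^3/5) evaluated at B_t = 16*B_t^3/5
Therefore d(4*B_t^4/5) = (24*B_t^2/5) dt + (16*B_t^3/5) dB_t.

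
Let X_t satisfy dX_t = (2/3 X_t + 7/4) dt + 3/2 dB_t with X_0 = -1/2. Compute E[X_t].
E[X_t] = 17*exp(2*t/3)/8 - 21/8

Taking expectations and using E[dB_t] = 0, the mean m(t) = E[X_t] satisfies the ODE m'(t) = a m(t) + b with m(0) = x_0. With a = 2/3, b = 7/4, x_0 = -1/2, the solution is
  m(t) = x_0 * exp(a t) + (b/a) * (exp(a t) - 1)
       = (-1/2) * exp((2/3) t) + ((7/4)/(2/3)) * (exp((2/3) t) - 1)
       = 17*exp(2*t/3)/8 - 21/8.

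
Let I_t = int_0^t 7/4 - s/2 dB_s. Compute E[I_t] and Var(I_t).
E[I_t] = 0; Var(I_t) = t*(4*t^2 - 42*t + 147)/48

The Itô integral of a deterministic integrand f(s) has mean 0 because each increment f(s) * (B_{s+ds} - B_s) has mean 0. By the Itô isometry:
  Var( int_0^t f(s) dB_s ) = E[ (int_0^t f(s) dB_s)^2 ] = int_0^t f(s)^2 ds.
Here f(s) = 7/4 - s/2, so f(s)^2 = (2*s - 7)^2/16. Integrate:
  int_0^t ((2*s - 7)^2/16) ds = t*(4*t^2 - 42*t + 147)/48.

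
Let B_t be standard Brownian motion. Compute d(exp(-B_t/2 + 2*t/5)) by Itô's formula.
d(exp(-B_t/2 + 2*t/5)) = (21*exp(-B_t/2 + 2*t/5)/40) dt + (-exp(-B_t/2 + 2*t/5)/2) dB_t

Itô's formula for f(t, x): d f(t, B_t) = (f_t + (1/2) f_xx) dt + f_x dB_t. Compute partials of f(t, x) = exp(2*t/5 - x/2):
  f_t(t,x)  = 2*exp(2*t/5 - x/2)/5
  f_x(t,x)  = -exp(2*t/5 - x/2)/2
  f_xx(t,x) = exp(2*t/5 - x/2)/4
Assemble drift = f_t + (1/2) f_xx = 21*exp(2*t/5 - x/2)/40 and diffusion = f_x = -exp(2*t/5 - x/2)/2. Substituting x = B_t:
  d(exp(-B_t/2 + 2*t/5)) = (21*exp(-B_t/2 + 2*t/5)/40) dt + (-exp(-B_t/2 + 2*t/5)/2) dB_t.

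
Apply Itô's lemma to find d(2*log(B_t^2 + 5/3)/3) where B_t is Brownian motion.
d(2*log(B_t^2 + 5/3)/3) = (2*(5 - 3*B_t^2)/(3*B_t^2 + 5)^2) dt + (4*B_t/(3*B_t^2 + 5)) dB_t

Itô's formula for f(B_t) gives d f(B_t) = f'(B_t) dB_t + (1/2) f''(B_t) dt. Compute derivatives of f(x) = 2*log(x^2 + 5/3)/3:
  f'(x)  = 4*x/(3*x^2 + 5)
  f''(x) = 4*(5 - 3*x^2)/(3*x^2 + 5)^2
Substitute x = B_t and multiply the f'' term by 1/2:
  drift     = (1/2) * (4*(5 - 3*x^2)/(3*x^2 + 5)^2) evaluated at B_t = 2*(5 - 3*B_t^2)/(3*B_t^2 + 5)^2
  diffusion = (4*x/(3*x^2 + 5)) evaluated at B_t = 4*B_t/(3*B_t^2 + 5)
Therefore d(2*log(B_t^2 + 5/3)/3) = (2*(5 - 3*B_t^2)/(3*B_t^2 + 5)^2) dt + (4*B_t/(3*B_t^2 + 5)) dB_t.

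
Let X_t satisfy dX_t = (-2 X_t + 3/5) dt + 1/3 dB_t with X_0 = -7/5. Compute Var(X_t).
Var(X_t) = 1/36 - exp(-4*t)/36

The variance V(t) = Var(X_t) satisfies V'(t) = 2 a V(t) + c^2 with V(0) = 0 (drift coefficient is linear in X, diffusion is constant). With a = -2, c = 1/3, the solution is
  V(t) = (c^2 / (2 a)) * (exp(2 a t) - 1)
       = ((1/3)^2 / (2*(-2))) * (exp((-4) t) - 1)
       = 1/36 - exp(-4*t)/36.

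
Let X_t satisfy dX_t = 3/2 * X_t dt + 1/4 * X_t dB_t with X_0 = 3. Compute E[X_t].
E[X_t] = 3*exp(3*t/2)

For GBM dX = mu X dt + sigma X dB with X_0 = x_0, apply Itô to Y = log X: dY = (mu - sigma^2/2) dt + sigma dB, so Y_t = log(x_0) + (mu - sigma^2/2) t + sigma B_t and hence X_t = x_0 * exp((mu - sigma^2/2) t + sigma B_t).
With mu = 3/2, sigma = 1/4, x_0 = 3, this gives:
  X_t = 3 * exp((47/32) * t + (1/4) * B_t).
Since sigma*B_t ~ Normal(0, sigma^2 t), E[exp(sigma*B_t)] = exp(sigma^2 t / 2); so E[X_t] = x_0 * exp((mu - sigma^2/2) t) * exp(sigma^2 t / 2) = x_0 * exp(mu t) = 3*exp(3*t/2).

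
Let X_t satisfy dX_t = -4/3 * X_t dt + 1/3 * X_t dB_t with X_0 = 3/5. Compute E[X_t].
E[X_t] = 3*exp(-4*t/3)/5

For GBM dX = mu X dt + sigma X dB with X_0 = x_0, apply Itô to Y = log X: dY = (mu - sigma^2/2) dt + sigma dB, so Y_t = log(x_0) + (mu - sigma^2/2) t + sigma B_t and hence X_t = x_0 * exp((mu - sigma^2/2) t + sigma B_t).
With mu = -4/3, sigma = 1/3, x_0 = 3/5, this gives:
  X_t = 3/5 * exp((-25/18) * t + (1/3) * B_t).
Since sigma*B_t ~ Normal(0, sigma^2 t), E[exp(sigma*B_t)] = exp(sigma^2 t / 2); so E[X_t] = x_0 * exp((mu - sigma^2/2) t) * exp(sigma^2 t / 2) = x_0 * exp(mu t) = 3*exp(-4*t/3)/5.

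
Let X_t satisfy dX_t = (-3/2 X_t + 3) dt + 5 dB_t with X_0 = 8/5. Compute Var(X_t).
Var(X_t) = 25/3 - 25*exp(-3*t)/3

The variance V(t) = Var(X_t) satisfies V'(t) = 2 a V(t) + c^2 with V(0) = 0 (drift coefficient is linear in X, diffusion is constant). With a = -3/2, c = 5, the solution is
  V(t) = (c^2 / (2 a)) * (exp(2 a t) - 1)
       = (5^2 / (2*(-3/2))) * (exp((-3) t) - 1)
       = 25/3 - 25*exp(-3*t)/3.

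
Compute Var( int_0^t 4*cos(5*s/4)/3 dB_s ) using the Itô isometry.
Var = 8*t/9 + 16*sin(5*t/2)/45

The Itô integral of a deterministic integrand f(s) has mean 0 because each increment f(s) * (B_{s+ds} - B_s) has mean 0. By the Itô isometry:
  Var( int_0^t f(s) dB_s ) = E[ (int_0^t f(s) dB_s)^2 ] = int_0^t f(s)^2 ds.
Here f(s) = 4*cos(5*s/4)/3, so f(s)^2 = 16*cos(5*s/4)^2/9. Integrate:
  int_0^t (16*cos(5*s/4)^2/9) ds = 8*t/9 + 16*sin(5*t/2)/45.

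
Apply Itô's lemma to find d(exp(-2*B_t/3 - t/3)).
d(exp(-2*B_t/3 - t/3)) = (-exp(-2*B_t/3 - t/3)/9) dt + (-2*exp(-2*B_t/3 - t/3)/3) dB_t

Itô's formula for f(t, x): d f(t, B_t) = (f_t + (1/2) f_xx) dt + f_x dB_t. Compute partials of f(t, x) = exp(-t/3 - 2*x/3):
  f_t(t,x)  = -exp(-t/3 - 2*x/3)/3
  f_x(t,x)  = -2*exp(-t/3 - 2*x/3)/3
  f_xx(t,x) = 4*exp(-t/3 - 2*x/3)/9
Assemble drift = f_t + (1/2) f_xx = -exp(-t/3 - 2*x/3)/9 and diffusion = f_x = -2*exp(-t/3 - 2*x/3)/3. Substituting x = B_t:
  d(exp(-2*B_t/3 - t/3)) = (-exp(-2*B_t/3 - t/3)/9) dt + (-2*exp(-2*B_t/3 - t/3)/3) dB_t.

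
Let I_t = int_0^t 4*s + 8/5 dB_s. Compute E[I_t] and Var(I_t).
E[I_t] = 0; Var(I_t) = 16*t*(25*t^2 + 30*t + 12)/75

The Itô integral of a deterministic integrand f(s) has mean 0 because each increment f(s) * (B_{s+ds} - B_s) has mean 0. By the Itô isometry:
  Var( int_0^t f(s) dB_s ) = E[ (int_0^t f(s) dB_s)^2 ] = int_0^t f(s)^2 ds.
Here f(s) = 4*s + 8/5, so f(s)^2 = 16*(5*s + 2)^2/25. Integrate:
  int_0^t (16*(5*s + 2)^2/25) ds = 16*t*(25*t^2 + 30*t + 12)/75.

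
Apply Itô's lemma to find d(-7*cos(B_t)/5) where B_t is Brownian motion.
d(-7*cos(B_t)/5) = (7*cos(B_t)/10) dt + (7*sin(B_t)/5) dB_t

Itô's formula for f(B_t) gives d f(B_t) = f'(B_t) dB_t + (1/2) f''(B_t) dt. Compute derivatives of f(x) = -7*cos(x)/5:
  f'(x)  = 7*sin(x)/5
  f''(x) = 7*cos(x)/5
Substitute x = B_t and multiply the f'' term by 1/2:
  drift     = (1/2) * (7*cos(x)/5) evaluated at B_t = 7*cos(B_t)/10
  diffusion = (7*sin(x)/5) evaluated at B_t = 7*sin(B_t)/5
Therefore d(-7*cos(B_t)/5) = (7*cos(B_t)/10) dt + (7*sin(B_t)/5) dB_t.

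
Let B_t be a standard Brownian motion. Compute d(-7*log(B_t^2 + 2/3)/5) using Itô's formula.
d(-7*log(B_t^2 + 2/3)/5) = (21*(3*B_t^2 - 2)/(5*(3*B_t^2 + 2)^2)) dt + (-42*B_t/(15*B_t^2 + 10)) dB_t

Itô's formula for f(B_t) gives d f(B_t) = f'(B_t) dB_t + (1/2) f''(B_t) dt. Compute derivatives of f(x) = -7*log(x^2 + 2/3)/5:
  f'(x)  = -42*x/(15*x^2 + 10)
  f''(x) = 42*(3*x^2 - 2)/(5*(3*x^2 + 2)^2)
Substitute x = B_t and multiply the f'' term by 1/2:
  drift     = (1/2) * (42*(3*x^2 - 2)/(5*(3*x^2 + 2)^2)) evaluated at B_t = 21*(3*B_t^2 - 2)/(5*(3*B_t^2 + 2)^2)
  diffusion = (-42*x/(15*x^2 + 10)) evaluated at B_t = -42*B_t/(15*B_t^2 + 10)
Therefore d(-7*log(B_t^2 + 2/3)/5) = (21*(3*B_t^2 - 2)/(5*(3*B_t^2 + 2)^2)) dt + (-42*B_t/(15*B_t^2 + 10)) dB_t.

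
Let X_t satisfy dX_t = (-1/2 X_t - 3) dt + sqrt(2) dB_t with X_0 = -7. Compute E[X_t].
E[X_t] = -6 - exp(-t/2)

Taking expectations and using E[dB_t] = 0, the mean m(t) = E[X_t] satisfies the ODE m'(t) = a m(t) + b with m(0) = x_0. With a = -1/2, b = -3, x_0 = -7, the solution is
  m(t) = x_0 * exp(a t) + (b/a) * (exp(a t) - 1)
       = (-7) * exp((-1/2) t) + ((-3)/(-1/2)) * (exp((-1/2) t) - 1)
       = -6 - exp(-t/2).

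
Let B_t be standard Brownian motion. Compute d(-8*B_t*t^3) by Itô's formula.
d(-8*B_t*t^3) = (-24*B_t*t^2) dt + (-8*t^3) dB_t

Itô's formula for f(t, x): d f(t, B_t) = (f_t + (1/2) f_xx) dt + f_x dB_t. Compute partials of f(t, x) = -8*t^3*x:
  f_t(t,x)  = -24*t^2*x
  f_x(t,x)  = -8*t^3
  f_xx(t,x) = 0
Assemble drift = f_t + (1/2) f_xx = -24*t^2*x and diffusion = f_x = -8*t^3. Substituting x = B_t:
  d(-8*B_t*t^3) = (-24*B_t*t^2) dt + (-8*t^3) dB_t.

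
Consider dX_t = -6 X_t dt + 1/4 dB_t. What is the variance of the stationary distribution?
lim Var(X_t) = 1/192

The OU SDE dX = -theta X dt + sigma dB admits the integrating factor exp(theta t): d(exp(theta t) X_t) = sigma exp(theta t) dB_t. Integrating from 0 to t gives X_t = x_0 * exp(-theta t) + sigma * int_0^t exp(-theta (t-s)) dB_s for any initial x_0. The Itô integral has variance (by the Itô isometry) sigma^2 * int_0^t exp(-2 theta (t - s)) ds = sigma^2 * (1 - exp(-2 theta t)) / (2 theta), independent of x_0.
With theta = 6, sigma = 1/4:
  Var(X_t) = (1/4)^2 * (1 - exp(-2*6 t)) / (2 * 6) = 1/192 - exp(-12*t)/192.
As t -> infinity, exp(-2*6 t) -> 0, so the stationary variance is sigma^2 / (2 theta) = 1/192.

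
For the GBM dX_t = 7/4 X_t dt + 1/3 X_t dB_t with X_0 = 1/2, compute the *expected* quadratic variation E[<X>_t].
E[<X>_t] = exp(65*t/18)/130 - 1/130

<X>_t = int_0^t ((1/3) * X_s)^2 ds. Taking expectation inside the integral: E[<X>_t] = (1/3)^2 * int_0^t E[X_s^2] ds. For GBM, E[X_s^2] = x_0^2 * exp((2 mu + sigma^2) s). Integrating:
  E[<X>_t] = (1/3)^2 * (1/2)^2 * (exp((2*(7/4) + (1/3)^2) t) - 1) / (2*(7/4) + (1/3)^2)
           = (1/3)^2 * (1/2)^2 * (exp((65/18) t) - 1) / (65/18) = exp(65*t/18)/130 - 1/130.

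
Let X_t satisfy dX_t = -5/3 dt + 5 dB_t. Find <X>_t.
<X>_t = 25*t

For an Itô process dX_t = a(t) dt + b(t) dB_t, the quadratic variation is <X>_t = int_0^t b(s)^2 ds (the drift term does not contribute). Here b(s) = 5, so
  b(s)^2 = 25.
Integrating from 0 to t:
  <X>_t = int_0^t (25) ds = 25*t.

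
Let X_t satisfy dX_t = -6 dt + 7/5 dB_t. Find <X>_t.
<X>_t = 49*t/25

For an Itô process dX_t = a(t) dt + b(t) dB_t, the quadratic variation is <X>_t = int_0^t b(s)^2 ds (the drift term does not contribute). Here b(s) = 7/5, so
  b(s)^2 = 49/25.
Integrating from 0 to t:
  <X>_t = int_0^t (49/25) ds = 49*t/25.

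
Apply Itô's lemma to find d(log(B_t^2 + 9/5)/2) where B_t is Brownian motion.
d(log(B_t^2 + 9/5)/2) = (5*(9 - 5*B_t^2)/(2*(5*B_t^2 + 9)^2)) dt + (5*B_t/(5*B_t^2 + 9)) dB_t

Itô's formula for f(B_t) gives d f(B_t) = f'(B_t) dB_t + (1/2) f''(B_t) dt. Compute derivatives of f(x) = log(x^2 + 9/5)/2:
  f'(x)  = 5*x/(5*x^2 + 9)
  f''(x) = 5*(9 - 5*x^2)/(5*x^2 + 9)^2
Substitute x = B_t and multiply the f'' term by 1/2:
  drift     = (1/2) * (5*(9 - 5*x^2)/(5*x^2 + 9)^2) evaluated at B_t = 5*(9 - 5*B_t^2)/(2*(5*B_t^2 + 9)^2)
  diffusion = (5*x/(5*x^2 + 9)) evaluated at B_t = 5*B_t/(5*B_t^2 + 9)
Therefore d(log(B_t^2 + 9/5)/2) = (5*(9 - 5*B_t^2)/(2*(5*B_t^2 + 9)^2)) dt + (5*B_t/(5*B_t^2 + 9)) dB_t.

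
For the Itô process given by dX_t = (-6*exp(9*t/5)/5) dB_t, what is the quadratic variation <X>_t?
<X>_t = 2*exp(18*t/5)/5 - 2/5

For an Itô process dX_t = a(t) dt + b(t) dB_t, the quadratic variation is <X>_t = int_0^t b(s)^2 ds (the drift term does not contribute). Here b(s) = -6*exp(9*s/5)/5, so
  b(s)^2 = 36*exp(18*s/5)/25.
Integrating from 0 to t:
  <X>_t = int_0^t (36*exp(18*s/5)/25) ds = 2*exp(18*t/5)/5 - 2/5.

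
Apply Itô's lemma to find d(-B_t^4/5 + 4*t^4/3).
d(-B_t^4/5 + 4*t^4/3) = (-6*B_t^2/5 + 16*t^3/3) dt + (-4*B_t^3/5) dB_t

Itô's formula for f(t, x): d f(t, B_t) = (f_t + (1/2) f_xx) dt + f_x dB_t. Compute partials of f(t, x) = 4*t^4/3 - x^4/5:
  f_t(t,x)  = 16*t^3/3
  f_x(t,x)  = -4*x^3/5
  f_xx(t,x) = -12*x^2/5
Assemble drift = f_t + (1/2) f_xx = 16*t^3/3 - 6*x^2/5 and diffusion = f_x = -4*x^3/5. Substituting x = B_t:
  d(-B_t^4/5 + 4*t^4/3) = (-6*B_t^2/5 + 16*t^3/3) dt + (-4*B_t^3/5) dB_t.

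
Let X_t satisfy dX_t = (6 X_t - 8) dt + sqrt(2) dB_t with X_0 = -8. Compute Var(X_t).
Var(X_t) = exp(12*t)/6 - 1/6

The variance V(t) = Var(X_t) satisfies V'(t) = 2 a V(t) + c^2 with V(0) = 0 (drift coefficient is linear in X, diffusion is constant). With a = 6, c = sqrt(2), the solution is
  V(t) = (c^2 / (2 a)) * (exp(2 a t) - 1)
       = (sqrt(2)^2 / (2*6)) * (exp(12 t) - 1)
       = exp(12*t)/6 - 1/6.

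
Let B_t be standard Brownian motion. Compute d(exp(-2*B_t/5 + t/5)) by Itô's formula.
d(exp(-2*B_t/5 + t/5)) = (7*exp(-2*B_t/5 + t/5)/25) dt + (-2*exp(-2*B_t/5 + t/5)/5) dB_t

Itô's formula for f(t, x): d f(t, B_t) = (f_t + (1/2) f_xx) dt + f_x dB_t. Compute partials of f(t, x) = exp(t/5 - 2*x/5):
  f_t(t,x)  = exp(t/5 - 2*x/5)/5
  f_x(t,x)  = -2*exp(t/5 - 2*x/5)/5
  f_xx(t,x) = 4*exp(t/5 - 2*x/5)/25
Assemble drift = f_t + (1/2) f_xx = 7*exp(t/5 - 2*x/5)/25 and diffusion = f_x = -2*exp(t/5 - 2*x/5)/5. Substituting x = B_t:
  d(exp(-2*B_t/5 + t/5)) = (7*exp(-2*B_t/5 + t/5)/25) dt + (-2*exp(-2*B_t/5 + t/5)/5) dB_t.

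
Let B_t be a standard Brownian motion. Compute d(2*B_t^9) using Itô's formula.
d(2*B_t^9) = (72*B_t^7) dt + (18*B_t^8) dB_t

Itô's formula for f(B_t) gives d f(B_t) = f'(B_t) dB_t + (1/2) f''(B_t) dt. Compute derivatives of f(x) = 2*x^9:
  f'(x)  = 18*x^8
  f''(x) = 144*x^7
Substitute x = B_t and multiply the f'' term by 1/2:
  drift     = (1/2) * (144*x^7) evaluated at B_t = 72*B_t^7
  diffusion = (18*x^8) evaluated at B_t = 18*B_t^8
Therefore d(2*B_t^9) = (72*B_t^7) dt + (18*B_t^8) dB_t.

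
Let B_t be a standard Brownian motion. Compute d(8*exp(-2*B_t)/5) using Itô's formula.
d(8*exp(-2*B_t)/5) = (16*exp(-2*B_t)/5) dt + (-16*exp(-2*B_t)/5) dB_t

Itô's formula for f(B_t) gives d f(B_t) = f'(B_t) dB_t + (1/2) f''(B_t) dt. Compute derivatives of f(x) = 8*exp(-2*x)/5:
  f'(x)  = -16*exp(-2*x)/5
  f''(x) = 32*exp(-2*x)/5
Substitute x = B_t and multiply the f'' term by 1/2:
  drift     = (1/2) * (32*exp(-2*x)/5) evaluated at B_t = 16*exp(-2*B_t)/5
  diffusion = (-16*exp(-2*x)/5) evaluated at B_t = -16*exp(-2*B_t)/5
Therefore d(8*exp(-2*B_t)/5) = (16*exp(-2*B_t)/5) dt + (-16*exp(-2*B_t)/5) dB_t.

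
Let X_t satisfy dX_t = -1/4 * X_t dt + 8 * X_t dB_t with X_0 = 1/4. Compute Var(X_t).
Var(X_t) = (exp(64*t) - 1)*exp(-t/2)/16

For GBM dX = mu X dt + sigma X dB with X_0 = x_0, apply Itô to Y = log X: dY = (mu - sigma^2/2) dt + sigma dB, so Y_t = log(x_0) + (mu - sigma^2/2) t + sigma B_t and hence X_t = x_0 * exp((mu - sigma^2/2) t + sigma B_t).
With mu = -1/4, sigma = 8, x_0 = 1/4, this gives:
  X_t = 1/4 * exp((-129/4) * t + (8) * B_t).
Since sigma*B_t ~ Normal(0, sigma^2 t), E[exp(sigma*B_t)] = exp(sigma^2 t / 2); so E[X_t] = x_0 * exp((mu - sigma^2/2) t) * exp(sigma^2 t / 2) = x_0 * exp(mu t) = exp(-t/4)/4.
Var(X_t) = E[X_t^2] - (E[X_t])^2 = x_0^2 * exp(2 mu t) * (exp(sigma^2 t) - 1) = (exp(64*t) - 1)*exp(-t/2)/16.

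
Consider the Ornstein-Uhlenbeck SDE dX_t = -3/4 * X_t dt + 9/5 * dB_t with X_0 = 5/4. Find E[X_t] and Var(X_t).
E[X_t] = 5*exp(-3*t/4)/4; Var(X_t) = 54/25 - 54*exp(-3*t/2)/25

The OU SDE dX = -theta X dt + sigma dB admits the integrating factor exp(theta t): d(exp(theta t) X_t) = sigma exp(theta t) dB_t. Integrating from 0 to t:
  X_t = x_0 * exp(-theta t) + sigma * int_0^t exp(-theta (t-s)) dB_s.
The Itô integral has mean 0 and (by the Itô isometry) variance sigma^2 * int_0^t exp(-2 theta (t - s)) ds = sigma^2 * (1 - exp(-2 theta t)) / (2 theta).
With theta = 3/4, sigma = 9/5, x_0 = 5/4:
  E[X_t] = 5/4 * exp(-3/4 t) = 5*exp(-3*t/4)/4
  Var(X_t) = (9/5)^2 * (1 - exp(-2*3/4 t)) / (2 * 3/4) = 54/25 - 54*exp(-3*t/2)/25.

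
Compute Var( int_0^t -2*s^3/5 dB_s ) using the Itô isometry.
Var = 4*t^7/175

The Itô integral of a deterministic integrand f(s) has mean 0 because each increment f(s) * (B_{s+ds} - B_s) has mean 0. By the Itô isometry:
  Var( int_0^t f(s) dB_s ) = E[ (int_0^t f(s) dB_s)^2 ] = int_0^t f(s)^2 ds.
Here f(s) = -2*s^3/5, so f(s)^2 = 4*s^6/25. Integrate:
  int_0^t (4*s^6/25) ds = 4*t^7/175.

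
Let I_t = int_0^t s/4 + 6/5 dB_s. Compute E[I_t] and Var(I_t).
E[I_t] = 0; Var(I_t) = t*(25*t^2 + 360*t + 1728)/1200

The Itô integral of a deterministic integrand f(s) has mean 0 because each increment f(s) * (B_{s+ds} - B_s) has mean 0. By the Itô isometry:
  Var( int_0^t f(s) dB_s ) = E[ (int_0^t f(s) dB_s)^2 ] = int_0^t f(s)^2 ds.
Here f(s) = s/4 + 6/5, so f(s)^2 = (5*s + 24)^2/400. Integrate:
  int_0^t ((5*s + 24)^2/400) ds = t*(25*t^2 + 360*t + 1728)/1200.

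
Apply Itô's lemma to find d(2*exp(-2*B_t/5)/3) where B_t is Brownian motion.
d(2*exp(-2*B_t/5)/3) = (4*exp(-2*B_t/5)/75) dt + (-4*exp(-2*B_t/5)/15) dB_t

Itô's formula for f(B_t) gives d f(B_t) = f'(B_t) dB_t + (1/2) f''(B_t) dt. Compute derivatives of f(x) = 2*exp(-2*x/5)/3:
  f'(x)  = -4*exp(-2*x/5)/15
  f''(x) = 8*exp(-2*x/5)/75
Substitute x = B_t and multiply the f'' term by 1/2:
  drift     = (1/2) * (8*exp(-2*x/5)/75) evaluated at B_t = 4*exp(-2*B_t/5)/75
  diffusion = (-4*exp(-2*x/5)/15) evaluated at B_t = -4*exp(-2*B_t/5)/15
Therefore d(2*exp(-2*B_t/5)/3) = (4*exp(-2*B_t/5)/75) dt + (-4*exp(-2*B_t/5)/15) dB_t.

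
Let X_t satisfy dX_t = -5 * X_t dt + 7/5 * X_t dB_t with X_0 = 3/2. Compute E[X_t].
E[X_t] = 3*exp(-5*t)/2

For GBM dX = mu X dt + sigma X dB with X_0 = x_0, apply Itô to Y = log X: dY = (mu - sigma^2/2) dt + sigma dB, so Y_t = log(x_0) + (mu - sigma^2/2) t + sigma B_t and hence X_t = x_0 * exp((mu - sigma^2/2) t + sigma B_t).
With mu = -5, sigma = 7/5, x_0 = 3/2, this gives:
  X_t = 3/2 * exp((-299/50) * t + (7/5) * B_t).
Since sigma*B_t ~ Normal(0, sigma^2 t), E[exp(sigma*B_t)] = exp(sigma^2 t / 2); so E[X_t] = x_0 * exp((mu - sigma^2/2) t) * exp(sigma^2 t / 2) = x_0 * exp(mu t) = 3*exp(-5*t)/2.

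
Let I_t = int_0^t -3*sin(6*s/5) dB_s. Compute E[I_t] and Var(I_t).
E[I_t] = 0; Var(I_t) = 9*t/2 - 15*sin(12*t/5)/8

The Itô integral of a deterministic integrand f(s) has mean 0 because each increment f(s) * (B_{s+ds} - B_s) has mean 0. By the Itô isometry:
  Var( int_0^t f(s) dB_s ) = E[ (int_0^t f(s) dB_s)^2 ] = int_0^t f(s)^2 ds.
Here f(s) = -3*sin(6*s/5), so f(s)^2 = 9*sin(6*s/5)^2. Integrate:
  int_0^t (9*sin(6*s/5)^2) ds = 9*t/2 - 15*sin(12*t/5)/8.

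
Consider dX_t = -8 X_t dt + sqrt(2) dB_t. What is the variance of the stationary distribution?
lim Var(X_t) = 1/8

The OU SDE dX = -theta X dt + sigma dB admits the integrating factor exp(theta t): d(exp(theta t) X_t) = sigma exp(theta t) dB_t. Integrating from 0 to t gives X_t = x_0 * exp(-theta t) + sigma * int_0^t exp(-theta (t-s)) dB_s for any initial x_0. The Itô integral has variance (by the Itô isometry) sigma^2 * int_0^t exp(-2 theta (t - s)) ds = sigma^2 * (1 - exp(-2 theta t)) / (2 theta), independent of x_0.
With theta = 8, sigma = sqrt(2):
  Var(X_t) = (sqrt(2))^2 * (1 - exp(-2*8 t)) / (2 * 8) = 1/8 - exp(-16*t)/8.
As t -> infinity, exp(-2*8 t) -> 0, so the stationary variance is sigma^2 / (2 theta) = 1/8.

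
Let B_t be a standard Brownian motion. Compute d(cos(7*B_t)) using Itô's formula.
d(cos(7*B_t)) = (-49*cos(7*B_t)/2) dt + (-7*sin(7*B_t)) dB_t

Itô's formula for f(B_t) gives d f(B_t) = f'(B_t) dB_t + (1/2) f''(B_t) dt. Compute derivatives of f(x) = cos(7*x):
  f'(x)  = -7*sin(7*x)
  f''(x) = -49*cos(7*x)
Substitute x = B_t and multiply the f'' term by 1/2:
  drift     = (1/2) * (-49*cos(7*x)) evaluated at B_t = -49*cos(7*B_t)/2
  diffusion = (-7*sin(7*x)) evaluated at B_t = -7*sin(7*B_t)
Therefore d(cos(7*B_t)) = (-49*cos(7*B_t)/2) dt + (-7*sin(7*B_t)) dB_t.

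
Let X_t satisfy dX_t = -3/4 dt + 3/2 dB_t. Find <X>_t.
<X>_t = 9*t/4

For an Itô process dX_t = a(t) dt + b(t) dB_t, the quadratic variation is <X>_t = int_0^t b(s)^2 ds (the drift term does not contribute). Here b(s) = 3/2, so
  b(s)^2 = 9/4.
Integrating from 0 to t:
  <X>_t = int_0^t (9/4) ds = 9*t/4.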